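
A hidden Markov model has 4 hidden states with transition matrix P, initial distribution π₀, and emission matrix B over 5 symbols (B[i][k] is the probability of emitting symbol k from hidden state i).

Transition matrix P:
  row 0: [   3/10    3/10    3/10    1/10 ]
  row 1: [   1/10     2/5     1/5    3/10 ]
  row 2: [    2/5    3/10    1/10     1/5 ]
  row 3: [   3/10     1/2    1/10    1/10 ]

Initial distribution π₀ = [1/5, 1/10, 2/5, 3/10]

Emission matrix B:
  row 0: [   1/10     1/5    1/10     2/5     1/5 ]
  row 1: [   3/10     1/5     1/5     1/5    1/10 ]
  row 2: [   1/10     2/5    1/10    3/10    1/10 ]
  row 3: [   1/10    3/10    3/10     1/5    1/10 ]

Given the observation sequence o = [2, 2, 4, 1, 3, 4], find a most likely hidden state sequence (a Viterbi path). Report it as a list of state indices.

t=0: δ = [2.000e-02, 2.000e-02, 4.000e-02, 9.000e-02]  (obs o_0=2)
t=1: δ = [2.700e-03, 9.000e-03, 9.000e-04, 2.700e-03]  ψ = [3, 3, 3, 3]  (obs o_1=2)
t=2: δ = [1.800e-04, 3.600e-04, 1.800e-04, 2.700e-04]  ψ = [1, 1, 1, 1]  (obs o_2=4)
t=3: δ = [1.620e-05, 2.880e-05, 2.880e-05, 3.240e-05]  ψ = [3, 1, 1, 1]  (obs o_3=1)
t=4: δ = [4.608e-06, 3.240e-06, 1.728e-06, 1.728e-06]  ψ = [2, 3, 1, 1]  (obs o_4=3)
t=5: δ = [2.765e-07, 1.382e-07, 1.382e-07, 9.720e-08]  ψ = [0, 0, 0, 1]  (obs o_5=4)
backtrack: best end state = 0; path = [3, 1, 1, 2, 0, 0]

path = [3, 1, 1, 2, 0, 0]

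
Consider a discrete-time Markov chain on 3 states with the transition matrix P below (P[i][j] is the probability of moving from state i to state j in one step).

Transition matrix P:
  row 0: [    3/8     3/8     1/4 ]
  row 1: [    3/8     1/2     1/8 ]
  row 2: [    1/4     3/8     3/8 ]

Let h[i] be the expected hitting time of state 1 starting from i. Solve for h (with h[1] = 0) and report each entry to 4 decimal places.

First-step conditioning: h[1] = 0; for i ≠ 1, h[i] = 1 + Σ_k P[i][k]·h[k].
  h[0] = 1 + 3/8·h[0] + 1/4·h[2]
  h[2] = 1 + 1/4·h[0] + 3/8·h[2]
Solving the 2×2 linear system over states ≠ 1 gives exactly h = [8/3, 0, 8/3] (h[1] = 0 is the target).

h = [2.6667, 0.0000, 2.6667]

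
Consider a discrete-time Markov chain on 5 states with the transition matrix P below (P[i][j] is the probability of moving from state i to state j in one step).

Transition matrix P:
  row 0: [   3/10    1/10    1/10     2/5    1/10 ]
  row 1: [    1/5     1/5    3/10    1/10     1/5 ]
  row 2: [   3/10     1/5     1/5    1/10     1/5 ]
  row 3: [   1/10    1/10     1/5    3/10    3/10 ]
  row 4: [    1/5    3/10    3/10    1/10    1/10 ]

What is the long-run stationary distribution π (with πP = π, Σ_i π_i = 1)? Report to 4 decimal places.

π = [0.2227, 0.1749, 0.2133, 0.2085, 0.1805]

Balance equations π_j = Σ_i π_i·P[i][j]:
  π_0 = 3/10·π_0 + 1/5·π_1 + 3/10·π_2 + 1/10·π_3 + 1/5·π_4
  π_1 = 1/10·π_0 + 1/5·π_1 + 1/5·π_2 + 1/10·π_3 + 3/10·π_4
  π_2 = 1/10·π_0 + 3/10·π_1 + 1/5·π_2 + 1/5·π_3 + 3/10·π_4
  π_3 = 2/5·π_0 + 1/10·π_1 + 1/10·π_2 + 3/10·π_3 + 1/10·π_4
  normalize: π_0 + π_1 + π_2 + π_3 + π_4 = 1
Solving the linear system gives exactly π = [47/211, 406/2321, 45/211, 44/211, 419/2321].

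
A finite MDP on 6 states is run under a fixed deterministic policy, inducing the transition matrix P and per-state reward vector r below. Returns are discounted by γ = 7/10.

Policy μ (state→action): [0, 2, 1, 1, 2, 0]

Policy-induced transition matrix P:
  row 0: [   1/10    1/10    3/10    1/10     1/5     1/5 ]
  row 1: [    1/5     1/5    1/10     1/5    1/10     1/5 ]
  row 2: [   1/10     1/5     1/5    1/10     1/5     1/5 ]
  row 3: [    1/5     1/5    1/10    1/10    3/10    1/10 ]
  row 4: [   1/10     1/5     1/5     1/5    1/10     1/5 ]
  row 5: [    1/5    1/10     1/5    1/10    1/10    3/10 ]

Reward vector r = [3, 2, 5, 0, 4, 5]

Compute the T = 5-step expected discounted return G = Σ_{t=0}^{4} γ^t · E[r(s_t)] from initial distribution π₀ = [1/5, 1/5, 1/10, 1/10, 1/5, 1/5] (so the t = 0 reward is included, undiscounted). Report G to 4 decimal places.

G = 9.2930

t=0: π = [0.2000, 0.2000, 0.1000, 0.1000, 0.2000, 0.2000], E[r] = 3.3000, γ^t·E[r] = 3.300000, running G = 3.300000
t=1: π = [0.1500, 0.1600, 0.1900, 0.1400, 0.1500, 0.2100], E[r] = 3.3700, γ^t·E[r] = 2.359000, running G = 5.659000
t=2: π = [0.1510, 0.1640, 0.1850, 0.1310, 0.1620, 0.2070], E[r] = 3.3890, γ^t·E[r] = 1.660610, running G = 7.319610
t=3: π = [0.1502, 0.1642, 0.1856, 0.1326, 0.1598, 0.2076], E[r] = 3.3842, γ^t·E[r] = 1.160781, running G = 8.480391
t=4: π = [0.1504, 0.1642, 0.1853, 0.1324, 0.1601, 0.2075], E[r] = 3.3844, γ^t·E[r] = 0.812585, running G = 9.292975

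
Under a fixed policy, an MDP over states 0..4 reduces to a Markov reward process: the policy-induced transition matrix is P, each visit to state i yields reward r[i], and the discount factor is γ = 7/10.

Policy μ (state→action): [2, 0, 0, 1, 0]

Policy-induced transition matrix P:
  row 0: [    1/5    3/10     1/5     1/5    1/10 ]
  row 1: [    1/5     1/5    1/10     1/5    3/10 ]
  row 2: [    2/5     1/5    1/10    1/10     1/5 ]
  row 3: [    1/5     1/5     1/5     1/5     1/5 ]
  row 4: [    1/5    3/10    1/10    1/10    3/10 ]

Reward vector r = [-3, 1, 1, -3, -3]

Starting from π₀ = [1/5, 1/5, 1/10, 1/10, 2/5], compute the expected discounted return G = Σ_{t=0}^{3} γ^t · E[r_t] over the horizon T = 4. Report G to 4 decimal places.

t=0: π = [0.2000, 0.2000, 0.1000, 0.1000, 0.4000], E[r] = -1.8000, γ^t·E[r] = -1.800000, running G = -1.800000
t=1: π = [0.2200, 0.2600, 0.1300, 0.1500, 0.2400], E[r] = -1.4400, γ^t·E[r] = -1.008000, running G = -2.808000
t=2: π = [0.2260, 0.2460, 0.1370, 0.1630, 0.2280], E[r] = -1.4680, γ^t·E[r] = -0.719320, running G = -3.527320
t=3: π = [0.2274, 0.2454, 0.1389, 0.1635, 0.2248], E[r] = -1.4628, γ^t·E[r] = -0.501740, running G = -4.029060

G = -4.0291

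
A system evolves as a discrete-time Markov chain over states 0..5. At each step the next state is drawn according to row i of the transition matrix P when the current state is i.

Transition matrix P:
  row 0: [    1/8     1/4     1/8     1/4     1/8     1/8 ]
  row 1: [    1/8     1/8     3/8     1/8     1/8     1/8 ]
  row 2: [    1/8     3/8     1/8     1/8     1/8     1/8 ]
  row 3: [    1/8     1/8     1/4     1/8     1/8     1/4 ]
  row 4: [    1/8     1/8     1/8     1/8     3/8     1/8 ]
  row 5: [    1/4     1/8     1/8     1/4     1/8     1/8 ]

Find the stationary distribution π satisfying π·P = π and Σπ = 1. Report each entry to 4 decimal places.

π = [0.1431, 0.1911, 0.1929, 0.1610, 0.1667, 0.1451]

Balance equations π_j = Σ_i π_i·P[i][j]:
  π_0 = 1/8·π_0 + 1/8·π_1 + 1/8·π_2 + 1/8·π_3 + 1/8·π_4 + 1/4·π_5
  π_1 = 1/4·π_0 + 1/8·π_1 + 3/8·π_2 + 1/8·π_3 + 1/8·π_4 + 1/8·π_5
  π_2 = 1/8·π_0 + 3/8·π_1 + 1/8·π_2 + 1/4·π_3 + 1/8·π_4 + 1/8·π_5
  π_3 = 1/4·π_0 + 1/8·π_1 + 1/8·π_2 + 1/8·π_3 + 1/8·π_4 + 1/4·π_5
  π_4 = 1/8·π_0 + 1/8·π_1 + 1/8·π_2 + 1/8·π_3 + 3/8·π_4 + 1/8·π_5
  normalize: π_0 + π_1 + π_2 + π_3 + π_4 + π_5 = 1
Solving the linear system gives exactly π = [72/503, 1442/7545, 2911/15090, 81/503, 1/6, 73/503].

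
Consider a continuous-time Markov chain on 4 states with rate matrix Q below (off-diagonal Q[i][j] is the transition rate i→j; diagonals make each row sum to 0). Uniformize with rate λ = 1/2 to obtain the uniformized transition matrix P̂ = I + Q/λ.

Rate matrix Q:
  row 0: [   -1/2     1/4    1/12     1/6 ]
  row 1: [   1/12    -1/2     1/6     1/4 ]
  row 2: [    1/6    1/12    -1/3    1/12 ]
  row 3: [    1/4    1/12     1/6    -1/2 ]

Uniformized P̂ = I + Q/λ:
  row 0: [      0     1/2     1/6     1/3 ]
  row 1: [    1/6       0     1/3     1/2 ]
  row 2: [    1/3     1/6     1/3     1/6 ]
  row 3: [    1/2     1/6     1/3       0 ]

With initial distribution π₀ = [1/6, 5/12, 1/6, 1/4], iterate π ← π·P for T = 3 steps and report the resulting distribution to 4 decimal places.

π = [0.2400, 0.2203, 0.2878, 0.2519]

t=0: π = [0.1667, 0.4167, 0.1667, 0.2500]
t=1: π = [0.2500, 0.1528, 0.3056, 0.2917]
t=2: π = [0.2731, 0.2245, 0.2917, 0.2106]
t=3: π = [0.2400, 0.2203, 0.2878, 0.2519]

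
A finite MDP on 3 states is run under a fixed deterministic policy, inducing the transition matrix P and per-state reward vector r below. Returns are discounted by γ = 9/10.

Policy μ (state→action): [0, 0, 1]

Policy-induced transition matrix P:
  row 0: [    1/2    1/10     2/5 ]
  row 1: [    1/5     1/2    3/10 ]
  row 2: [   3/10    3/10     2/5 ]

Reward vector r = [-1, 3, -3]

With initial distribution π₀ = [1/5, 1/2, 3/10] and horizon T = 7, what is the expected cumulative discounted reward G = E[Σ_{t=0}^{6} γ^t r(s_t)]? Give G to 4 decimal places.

G = -1.6334

t=0: π = [0.2000, 0.5000, 0.3000], E[r] = 0.4000, γ^t·E[r] = 0.400000, running G = 0.400000
t=1: π = [0.2900, 0.3600, 0.3500], E[r] = -0.2600, γ^t·E[r] = -0.234000, running G = 0.166000
t=2: π = [0.3220, 0.3140, 0.3640], E[r] = -0.4720, γ^t·E[r] = -0.382320, running G = -0.216320
t=3: π = [0.3330, 0.2984, 0.3686], E[r] = -0.5436, γ^t·E[r] = -0.396284, running G = -0.612604
t=4: π = [0.3368, 0.2931, 0.3702], E[r] = -0.5680, γ^t·E[r] = -0.372665, running G = -0.985269
t=5: π = [0.3380, 0.2913, 0.3707], E[r] = -0.5763, γ^t·E[r] = -0.340316, running G = -1.325585
t=6: π = [0.3385, 0.2906, 0.3709], E[r] = -0.5792, γ^t·E[r] = -0.307795, running G = -1.633380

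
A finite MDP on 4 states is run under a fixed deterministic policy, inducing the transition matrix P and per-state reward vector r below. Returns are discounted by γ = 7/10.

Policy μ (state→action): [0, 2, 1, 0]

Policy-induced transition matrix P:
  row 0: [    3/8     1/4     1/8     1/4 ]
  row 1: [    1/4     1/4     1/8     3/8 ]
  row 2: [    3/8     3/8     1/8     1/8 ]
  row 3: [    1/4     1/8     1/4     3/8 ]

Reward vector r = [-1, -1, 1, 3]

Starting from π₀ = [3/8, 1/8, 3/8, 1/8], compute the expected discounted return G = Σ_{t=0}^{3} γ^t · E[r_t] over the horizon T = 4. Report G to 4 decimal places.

G = 0.8227

t=0: π = [0.3750, 0.1250, 0.3750, 0.1250], E[r] = 0.2500, γ^t·E[r] = 0.250000, running G = 0.250000
t=1: π = [0.3438, 0.2813, 0.1406, 0.2344], E[r] = 0.2188, γ^t·E[r] = 0.153125, running G = 0.403125
t=2: π = [0.3105, 0.2383, 0.1543, 0.2969], E[r] = 0.4961, γ^t·E[r] = 0.243086, running G = 0.646211
t=3: π = [0.3081, 0.2322, 0.1621, 0.2976], E[r] = 0.5146, γ^t·E[r] = 0.176524, running G = 0.822735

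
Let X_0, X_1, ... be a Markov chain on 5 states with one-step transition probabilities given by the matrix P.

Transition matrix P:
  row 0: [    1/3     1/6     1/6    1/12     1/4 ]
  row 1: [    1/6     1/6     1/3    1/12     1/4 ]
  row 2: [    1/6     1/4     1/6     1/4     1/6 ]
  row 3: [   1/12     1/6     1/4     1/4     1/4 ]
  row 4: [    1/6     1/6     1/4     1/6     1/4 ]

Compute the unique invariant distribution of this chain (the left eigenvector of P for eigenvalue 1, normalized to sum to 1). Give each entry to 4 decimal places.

π = [0.1831, 0.1859, 0.2310, 0.1693, 0.2308]

Balance equations π_j = Σ_i π_i·P[i][j]:
  π_0 = 1/3·π_0 + 1/6·π_1 + 1/6·π_2 + 1/12·π_3 + 1/6·π_4
  π_1 = 1/6·π_0 + 1/6·π_1 + 1/4·π_2 + 1/6·π_3 + 1/6·π_4
  π_2 = 1/6·π_0 + 1/3·π_1 + 1/6·π_2 + 1/4·π_3 + 1/4·π_4
  π_3 = 1/12·π_0 + 1/12·π_1 + 1/4·π_2 + 1/4·π_3 + 1/6·π_4
  normalize: π_0 + π_1 + π_2 + π_3 + π_4 = 1
Solving the linear system gives exactly π = [3091/16884, 3139/16884, 325/1407, 1429/8442, 974/4221].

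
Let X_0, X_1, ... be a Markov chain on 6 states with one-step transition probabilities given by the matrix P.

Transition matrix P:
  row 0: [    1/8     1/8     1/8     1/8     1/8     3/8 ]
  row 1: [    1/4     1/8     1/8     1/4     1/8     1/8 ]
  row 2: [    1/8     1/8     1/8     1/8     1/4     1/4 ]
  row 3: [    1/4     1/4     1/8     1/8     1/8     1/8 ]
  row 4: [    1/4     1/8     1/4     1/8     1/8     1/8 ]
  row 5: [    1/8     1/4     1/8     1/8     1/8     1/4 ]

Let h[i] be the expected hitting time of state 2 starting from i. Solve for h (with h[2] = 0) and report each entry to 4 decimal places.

h = [7.1111, 7.1111, 0.0000, 7.1111, 6.2222, 7.1111]

First-step conditioning: h[2] = 0; for i ≠ 2, h[i] = 1 + Σ_k P[i][k]·h[k].
  h[0] = 1 + 1/8·h[0] + 1/8·h[1] + 1/8·h[3] + 1/8·h[4] + 3/8·h[5]
  h[1] = 1 + 1/4·h[0] + 1/8·h[1] + 1/4·h[3] + 1/8·h[4] + 1/8·h[5]
  h[3] = 1 + 1/4·h[0] + 1/4·h[1] + 1/8·h[3] + 1/8·h[4] + 1/8·h[5]
  h[4] = 1 + 1/4·h[0] + 1/8·h[1] + 1/8·h[3] + 1/8·h[4] + 1/8·h[5]
  h[5] = 1 + 1/8·h[0] + 1/4·h[1] + 1/8·h[3] + 1/8·h[4] + 1/4·h[5]
Solving the 5×5 linear system over states ≠ 2 gives exactly h = [64/9, 64/9, 0, 64/9, 56/9, 64/9] (h[2] = 0 is the target).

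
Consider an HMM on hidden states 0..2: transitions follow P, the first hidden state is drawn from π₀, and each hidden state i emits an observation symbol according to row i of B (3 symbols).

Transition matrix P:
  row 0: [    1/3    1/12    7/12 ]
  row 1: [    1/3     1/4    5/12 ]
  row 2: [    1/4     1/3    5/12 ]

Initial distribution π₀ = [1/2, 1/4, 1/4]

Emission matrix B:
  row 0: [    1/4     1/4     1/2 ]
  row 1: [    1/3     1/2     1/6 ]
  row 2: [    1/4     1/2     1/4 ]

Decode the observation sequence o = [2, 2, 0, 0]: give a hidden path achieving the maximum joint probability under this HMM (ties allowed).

t=0: δ = [2.500e-01, 4.167e-02, 6.250e-02]  (obs o_0=2)
t=1: δ = [4.167e-02, 3.472e-03, 3.646e-02]  ψ = [0, 0, 0]  (obs o_1=2)
t=2: δ = [3.472e-03, 4.051e-03, 6.076e-03]  ψ = [0, 2, 0]  (obs o_2=0)
t=3: δ = [3.798e-04, 6.752e-04, 6.330e-04]  ψ = [2, 2, 2]  (obs o_3=0)
backtrack: best end state = 1; path = [0, 0, 2, 1]

path = [0, 0, 2, 1]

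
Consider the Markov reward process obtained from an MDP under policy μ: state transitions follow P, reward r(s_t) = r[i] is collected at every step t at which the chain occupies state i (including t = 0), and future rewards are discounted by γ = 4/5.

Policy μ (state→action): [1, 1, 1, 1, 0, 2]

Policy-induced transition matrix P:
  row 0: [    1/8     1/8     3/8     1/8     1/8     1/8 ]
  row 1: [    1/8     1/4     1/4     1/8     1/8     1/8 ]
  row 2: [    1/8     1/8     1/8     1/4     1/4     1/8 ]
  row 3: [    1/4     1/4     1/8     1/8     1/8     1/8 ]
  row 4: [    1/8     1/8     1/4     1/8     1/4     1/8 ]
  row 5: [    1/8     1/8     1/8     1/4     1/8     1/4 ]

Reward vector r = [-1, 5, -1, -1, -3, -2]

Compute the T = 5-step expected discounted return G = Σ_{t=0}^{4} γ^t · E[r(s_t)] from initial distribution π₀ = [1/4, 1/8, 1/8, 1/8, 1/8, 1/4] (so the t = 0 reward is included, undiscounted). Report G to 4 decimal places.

t=0: π = [0.2500, 0.1250, 0.1250, 0.1250, 0.1250, 0.2500], E[r] = -0.7500, γ^t·E[r] = -0.750000, running G = -0.750000
t=1: π = [0.1406, 0.1563, 0.2188, 0.1719, 0.1563, 0.1563], E[r] = -0.5313, γ^t·E[r] = -0.425000, running G = -1.175000
t=2: π = [0.1465, 0.1660, 0.1992, 0.1719, 0.1719, 0.1445], E[r] = -0.4922, γ^t·E[r] = -0.315000, running G = -1.490000
t=3: π = [0.1465, 0.1672, 0.2039, 0.1680, 0.1714, 0.1431], E[r] = -0.4824, γ^t·E[r] = -0.247000, running G = -1.737000
t=4: π = [0.1460, 0.1669, 0.2039, 0.1684, 0.1719, 0.1429], E[r] = -0.4853, γ^t·E[r] = -0.198775, running G = -1.935775

G = -1.9358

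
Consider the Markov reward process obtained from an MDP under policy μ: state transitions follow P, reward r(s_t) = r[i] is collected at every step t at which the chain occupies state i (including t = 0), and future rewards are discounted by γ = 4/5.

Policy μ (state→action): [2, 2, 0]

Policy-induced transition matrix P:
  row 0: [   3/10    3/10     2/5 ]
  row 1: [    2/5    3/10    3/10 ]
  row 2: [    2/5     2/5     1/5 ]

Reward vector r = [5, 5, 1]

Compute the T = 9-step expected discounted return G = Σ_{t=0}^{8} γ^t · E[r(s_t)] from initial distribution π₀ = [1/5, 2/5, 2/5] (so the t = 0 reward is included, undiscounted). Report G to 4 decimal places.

G = 16.0456

t=0: π = [0.2000, 0.4000, 0.4000], E[r] = 3.4000, γ^t·E[r] = 3.400000, running G = 3.400000
t=1: π = [0.3800, 0.3400, 0.2800], E[r] = 3.8800, γ^t·E[r] = 3.104000, running G = 6.504000
t=2: π = [0.3620, 0.3280, 0.3100], E[r] = 3.7600, γ^t·E[r] = 2.406400, running G = 8.910400
t=3: π = [0.3638, 0.3310, 0.3052], E[r] = 3.7792, γ^t·E[r] = 1.934950, running G = 10.845350
t=4: π = [0.3636, 0.3305, 0.3059], E[r] = 3.7766, γ^t·E[r] = 1.546879, running G = 12.392229
t=5: π = [0.3636, 0.3306, 0.3058], E[r] = 3.7769, γ^t·E[r] = 1.237613, running G = 13.629843
t=6: π = [0.3636, 0.3306, 0.3058], E[r] = 3.7769, γ^t·E[r] = 0.990080, running G = 14.619923
t=7: π = [0.3636, 0.3306, 0.3058], E[r] = 3.7769, γ^t·E[r] = 0.792065, running G = 15.411988
t=8: π = [0.3636, 0.3306, 0.3058], E[r] = 3.7769, γ^t·E[r] = 0.633652, running G = 16.045639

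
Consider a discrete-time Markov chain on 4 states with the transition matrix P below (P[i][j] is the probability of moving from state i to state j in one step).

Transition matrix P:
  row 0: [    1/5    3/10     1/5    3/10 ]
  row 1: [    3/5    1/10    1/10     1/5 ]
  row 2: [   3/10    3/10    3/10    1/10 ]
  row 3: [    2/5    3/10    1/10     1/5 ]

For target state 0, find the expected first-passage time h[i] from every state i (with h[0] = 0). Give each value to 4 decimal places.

h = [0.0000, 1.9048, 2.5714, 2.2857]

First-step conditioning: h[0] = 0; for i ≠ 0, h[i] = 1 + Σ_k P[i][k]·h[k].
  h[1] = 1 + 1/10·h[1] + 1/10·h[2] + 1/5·h[3]
  h[2] = 1 + 3/10·h[1] + 3/10·h[2] + 1/10·h[3]
  h[3] = 1 + 3/10·h[1] + 1/10·h[2] + 1/5·h[3]
Solving the 3×3 linear system over states ≠ 0 gives exactly h = [0, 40/21, 18/7, 16/7] (h[0] = 0 is the target).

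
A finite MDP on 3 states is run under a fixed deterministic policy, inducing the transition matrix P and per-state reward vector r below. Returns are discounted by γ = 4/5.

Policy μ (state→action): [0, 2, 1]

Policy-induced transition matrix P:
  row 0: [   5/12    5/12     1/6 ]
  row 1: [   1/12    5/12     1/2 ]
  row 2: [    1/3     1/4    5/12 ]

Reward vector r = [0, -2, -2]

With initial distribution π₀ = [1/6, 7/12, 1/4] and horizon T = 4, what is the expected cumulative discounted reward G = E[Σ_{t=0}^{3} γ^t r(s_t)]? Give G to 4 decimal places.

t=0: π = [0.1667, 0.5833, 0.2500], E[r] = -1.6667, γ^t·E[r] = -1.666667, running G = -1.666667
t=1: π = [0.2014, 0.3750, 0.4236], E[r] = -1.5972, γ^t·E[r] = -1.277778, running G = -2.944444
t=2: π = [0.2564, 0.3461, 0.3976], E[r] = -1.4873, γ^t·E[r] = -0.951852, running G = -3.896296
t=3: π = [0.2682, 0.3504, 0.3814], E[r] = -1.4636, γ^t·E[r] = -0.749383, running G = -4.645679

G = -4.6457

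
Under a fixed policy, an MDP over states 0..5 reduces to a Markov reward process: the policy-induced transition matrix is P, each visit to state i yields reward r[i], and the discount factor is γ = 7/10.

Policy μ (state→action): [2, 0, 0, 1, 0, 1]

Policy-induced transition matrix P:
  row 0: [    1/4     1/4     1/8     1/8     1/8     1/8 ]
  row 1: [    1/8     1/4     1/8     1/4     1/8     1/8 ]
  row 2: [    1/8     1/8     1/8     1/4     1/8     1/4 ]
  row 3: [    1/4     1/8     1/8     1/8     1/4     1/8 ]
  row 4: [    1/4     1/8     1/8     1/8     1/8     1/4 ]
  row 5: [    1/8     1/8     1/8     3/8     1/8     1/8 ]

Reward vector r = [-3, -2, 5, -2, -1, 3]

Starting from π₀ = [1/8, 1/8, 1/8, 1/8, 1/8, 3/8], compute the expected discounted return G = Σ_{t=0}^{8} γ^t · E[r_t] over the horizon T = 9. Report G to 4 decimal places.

t=0: π = [0.1250, 0.1250, 0.1250, 0.1250, 0.1250, 0.3750], E[r] = 0.7500, γ^t·E[r] = 0.750000, running G = 0.750000
t=1: π = [0.1719, 0.1563, 0.1250, 0.2500, 0.1406, 0.1563], E[r] = -0.3750, γ^t·E[r] = -0.262500, running G = 0.487500
t=2: π = [0.1953, 0.1660, 0.1250, 0.1992, 0.1563, 0.1582], E[r] = -0.3730, γ^t·E[r] = -0.182793, running G = 0.304707
t=3: π = [0.1938, 0.1702, 0.1250, 0.2009, 0.1499, 0.1602], E[r] = -0.3682, γ^t·E[r] = -0.126280, running G = 0.178427
t=4: π = [0.1931, 0.1705, 0.1250, 0.2019, 0.1501, 0.1594], E[r] = -0.3712, γ^t·E[r] = -0.089114, running G = 0.089312
t=5: π = [0.1931, 0.1704, 0.1250, 0.2018, 0.1502, 0.1594], E[r] = -0.3710, γ^t·E[r] = -0.062346, running G = 0.026966
t=6: π = [0.1931, 0.1704, 0.1250, 0.2018, 0.1502, 0.1594], E[r] = -0.3709, γ^t·E[r] = -0.043636, running G = -0.016669
t=7: π = [0.1931, 0.1704, 0.1250, 0.2018, 0.1502, 0.1594], E[r] = -0.3709, γ^t·E[r] = -0.030546, running G = -0.047215
t=8: π = [0.1931, 0.1704, 0.1250, 0.2018, 0.1502, 0.1594], E[r] = -0.3709, γ^t·E[r] = -0.021382, running G = -0.068597

G = -0.0686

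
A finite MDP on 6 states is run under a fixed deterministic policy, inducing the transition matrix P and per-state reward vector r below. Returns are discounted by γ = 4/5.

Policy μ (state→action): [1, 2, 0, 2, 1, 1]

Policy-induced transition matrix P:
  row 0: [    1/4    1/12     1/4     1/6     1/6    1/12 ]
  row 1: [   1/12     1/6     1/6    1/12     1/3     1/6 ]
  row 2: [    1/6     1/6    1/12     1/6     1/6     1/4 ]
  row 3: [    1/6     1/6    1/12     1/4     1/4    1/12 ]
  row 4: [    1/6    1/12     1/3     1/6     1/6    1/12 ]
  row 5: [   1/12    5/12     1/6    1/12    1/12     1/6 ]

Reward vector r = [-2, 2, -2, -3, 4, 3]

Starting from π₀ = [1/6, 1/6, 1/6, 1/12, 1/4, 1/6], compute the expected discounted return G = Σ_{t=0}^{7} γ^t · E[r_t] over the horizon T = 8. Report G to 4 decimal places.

G = 2.2047

t=0: π = [0.1667, 0.1667, 0.1667, 0.0833, 0.2500, 0.1667], E[r] = 0.9167, γ^t·E[r] = 0.916667, running G = 0.916667
t=1: π = [0.1528, 0.1736, 0.2014, 0.1458, 0.1875, 0.1389], E[r] = 0.3681, γ^t·E[r] = 0.294444, running G = 1.211111
t=2: π = [0.1534, 0.1730, 0.1817, 0.1528, 0.1962, 0.1429], E[r] = 0.4311, γ^t·E[r] = 0.275926, running G = 1.487037
t=3: π = [0.1531, 0.1733, 0.1843, 0.1531, 0.1963, 0.1399], E[r] = 0.4177, γ^t·E[r] = 0.213877, running G = 1.700914
t=4: π = [0.1533, 0.1725, 0.1840, 0.1533, 0.1966, 0.1401], E[r] = 0.4174, γ^t·E[r] = 0.170960, running G = 1.871873
t=5: π = [0.1534, 0.1725, 0.1841, 0.1534, 0.1965, 0.1401], E[r] = 0.4162, γ^t·E[r] = 0.136383, running G = 2.008256
t=6: π = [0.1534, 0.1725, 0.1841, 0.1534, 0.1965, 0.1401], E[r] = 0.4162, γ^t·E[r] = 0.109113, running G = 2.117369
t=7: π = [0.1534, 0.1725, 0.1841, 0.1534, 0.1965, 0.1401], E[r] = 0.4162, γ^t·E[r] = 0.087281, running G = 2.204651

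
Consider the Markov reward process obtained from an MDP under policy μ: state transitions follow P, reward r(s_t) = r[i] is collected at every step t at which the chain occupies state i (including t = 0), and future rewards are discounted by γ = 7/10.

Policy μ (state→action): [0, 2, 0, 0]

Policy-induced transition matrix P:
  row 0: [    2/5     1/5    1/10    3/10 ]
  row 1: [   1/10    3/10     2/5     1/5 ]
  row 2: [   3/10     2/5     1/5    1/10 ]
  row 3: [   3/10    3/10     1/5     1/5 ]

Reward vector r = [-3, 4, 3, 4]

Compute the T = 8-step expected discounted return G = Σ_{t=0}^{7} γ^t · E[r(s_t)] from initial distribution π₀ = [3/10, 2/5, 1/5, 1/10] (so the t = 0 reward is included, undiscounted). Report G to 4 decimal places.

t=0: π = [0.3000, 0.4000, 0.2000, 0.1000], E[r] = 1.7000, γ^t·E[r] = 1.700000, running G = 1.700000
t=1: π = [0.2500, 0.2900, 0.2500, 0.2100], E[r] = 2.0000, γ^t·E[r] = 1.400000, running G = 3.100000
t=2: π = [0.2670, 0.3000, 0.2330, 0.2000], E[r] = 1.8980, γ^t·E[r] = 0.930020, running G = 4.030020
t=3: π = [0.2667, 0.2966, 0.2333, 0.2034], E[r] = 1.8998, γ^t·E[r] = 0.651631, running G = 4.681651
t=4: π = [0.2674, 0.2967, 0.2327, 0.2033], E[r] = 1.8959, γ^t·E[r] = 0.455206, running G = 5.136857
t=5: π = [0.2674, 0.2965, 0.2326, 0.2035], E[r] = 1.8956, γ^t·E[r] = 0.318590, running G = 5.455447
t=6: π = [0.2674, 0.2965, 0.2326, 0.2035], E[r] = 1.8954, γ^t·E[r] = 0.222991, running G = 5.678439
t=7: π = [0.2674, 0.2965, 0.2326, 0.2035], E[r] = 1.8954, γ^t·E[r] = 0.156091, running G = 5.834530

G = 5.8345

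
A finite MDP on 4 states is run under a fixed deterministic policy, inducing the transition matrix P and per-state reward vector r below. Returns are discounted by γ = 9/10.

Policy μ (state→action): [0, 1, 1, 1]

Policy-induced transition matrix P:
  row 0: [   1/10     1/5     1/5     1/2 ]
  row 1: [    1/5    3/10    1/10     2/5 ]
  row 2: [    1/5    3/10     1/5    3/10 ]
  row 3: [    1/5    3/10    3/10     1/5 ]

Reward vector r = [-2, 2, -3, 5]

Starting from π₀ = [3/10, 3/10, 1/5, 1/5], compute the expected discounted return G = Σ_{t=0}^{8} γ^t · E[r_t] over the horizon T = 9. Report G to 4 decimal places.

G = 6.9441

t=0: π = [0.3000, 0.3000, 0.2000, 0.2000], E[r] = 0.4000, γ^t·E[r] = 0.400000, running G = 0.400000
t=1: π = [0.1700, 0.2700, 0.1900, 0.3700], E[r] = 1.4800, γ^t·E[r] = 1.332000, running G = 1.732000
t=2: π = [0.1830, 0.2830, 0.2100, 0.3240], E[r] = 1.1900, γ^t·E[r] = 0.963900, running G = 2.695900
t=3: π = [0.1817, 0.2817, 0.2041, 0.3325], E[r] = 1.2502, γ^t·E[r] = 0.911396, running G = 3.607296
t=4: π = [0.1818, 0.2818, 0.2051, 0.3313], E[r] = 1.2411, γ^t·E[r] = 0.814259, running G = 4.421555
t=5: π = [0.1818, 0.2818, 0.2049, 0.3314], E[r] = 1.2423, γ^t·E[r] = 0.733557, running G = 5.155113
t=6: π = [0.1818, 0.2818, 0.2050, 0.3314], E[r] = 1.2421, γ^t·E[r] = 0.660120, running G = 5.815233
t=7: π = [0.1818, 0.2818, 0.2050, 0.3314], E[r] = 1.2422, γ^t·E[r] = 0.594117, running G = 6.409350
t=8: π = [0.1818, 0.2818, 0.2050, 0.3314], E[r] = 1.2421, γ^t·E[r] = 0.534704, running G = 6.944054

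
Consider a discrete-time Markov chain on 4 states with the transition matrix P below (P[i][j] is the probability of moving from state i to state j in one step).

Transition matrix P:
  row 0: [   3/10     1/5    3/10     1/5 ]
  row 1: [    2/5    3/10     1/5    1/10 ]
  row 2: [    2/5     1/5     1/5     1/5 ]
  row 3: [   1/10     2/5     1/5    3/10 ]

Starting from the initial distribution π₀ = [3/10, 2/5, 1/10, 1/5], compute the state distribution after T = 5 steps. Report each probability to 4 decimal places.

t=0: π = [0.3000, 0.4000, 0.1000, 0.2000]
t=1: π = [0.3100, 0.2800, 0.2300, 0.1800]
t=2: π = [0.3150, 0.2640, 0.2310, 0.1900]
t=3: π = [0.3115, 0.2644, 0.2315, 0.1926]
t=4: π = [0.3111, 0.2650, 0.2312, 0.1928]
t=5: π = [0.3110, 0.2651, 0.2311, 0.1928]

π = [0.3110, 0.2651, 0.2311, 0.1928]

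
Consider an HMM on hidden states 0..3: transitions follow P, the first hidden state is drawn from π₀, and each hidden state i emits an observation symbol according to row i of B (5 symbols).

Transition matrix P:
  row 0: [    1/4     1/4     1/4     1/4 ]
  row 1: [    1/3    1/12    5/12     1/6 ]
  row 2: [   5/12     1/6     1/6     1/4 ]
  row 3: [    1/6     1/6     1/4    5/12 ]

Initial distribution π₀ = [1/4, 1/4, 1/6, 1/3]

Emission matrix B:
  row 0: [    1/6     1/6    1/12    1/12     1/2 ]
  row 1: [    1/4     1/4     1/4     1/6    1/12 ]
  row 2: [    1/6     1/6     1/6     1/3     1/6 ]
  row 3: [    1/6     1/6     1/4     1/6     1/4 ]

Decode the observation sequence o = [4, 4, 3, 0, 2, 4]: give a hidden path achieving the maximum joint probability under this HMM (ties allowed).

path = [0, 0, 2, 0, 1, 0]

t=0: δ = [1.250e-01, 2.083e-02, 2.778e-02, 8.333e-02]  (obs o_0=4)
t=1: δ = [1.562e-02, 2.604e-03, 5.208e-03, 8.681e-03]  ψ = [0, 0, 0, 3]  (obs o_1=4)
t=2: δ = [3.255e-04, 6.510e-04, 1.302e-03, 6.510e-04]  ψ = [0, 0, 0, 0]  (obs o_2=3)
t=3: δ = [9.042e-05, 5.425e-05, 4.521e-05, 5.425e-05]  ψ = [2, 2, 1, 2]  (obs o_3=0)
t=4: δ = [1.884e-06, 5.651e-06, 3.768e-06, 5.651e-06]  ψ = [0, 0, 0, 0]  (obs o_4=2)
t=5: δ = [9.419e-07, 7.849e-08, 3.925e-07, 5.887e-07]  ψ = [1, 3, 1, 3]  (obs o_5=4)
backtrack: best end state = 0; path = [0, 0, 2, 0, 1, 0]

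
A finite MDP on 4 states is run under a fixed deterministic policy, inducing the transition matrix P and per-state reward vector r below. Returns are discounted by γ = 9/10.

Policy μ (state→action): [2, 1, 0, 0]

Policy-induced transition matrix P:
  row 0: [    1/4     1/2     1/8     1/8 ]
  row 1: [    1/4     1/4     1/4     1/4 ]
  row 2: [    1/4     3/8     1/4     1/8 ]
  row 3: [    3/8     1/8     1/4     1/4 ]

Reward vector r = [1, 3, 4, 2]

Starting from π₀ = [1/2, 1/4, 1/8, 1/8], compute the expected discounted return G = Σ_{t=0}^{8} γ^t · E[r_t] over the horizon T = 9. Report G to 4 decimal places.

G = 14.7148

t=0: π = [0.5000, 0.2500, 0.1250, 0.1250], E[r] = 2.0000, γ^t·E[r] = 2.000000, running G = 2.000000
t=1: π = [0.2656, 0.3750, 0.1875, 0.1719], E[r] = 2.4844, γ^t·E[r] = 2.235938, running G = 4.235938
t=2: π = [0.2715, 0.3184, 0.2168, 0.1934], E[r] = 2.4805, γ^t·E[r] = 2.009180, running G = 6.245117
t=3: π = [0.2742, 0.3208, 0.2161, 0.1890], E[r] = 2.4788, γ^t·E[r] = 1.807016, running G = 8.052133
t=4: π = [0.2736, 0.3219, 0.2157, 0.1887], E[r] = 2.4798, γ^t·E[r] = 1.626975, running G = 9.679108
t=5: π = [0.2736, 0.3218, 0.2158, 0.1888], E[r] = 2.4798, γ^t·E[r] = 1.464289, running G = 11.143397
t=6: π = [0.2736, 0.3218, 0.2158, 0.1888], E[r] = 2.4798, γ^t·E[r] = 1.317850, running G = 12.461247
t=7: π = [0.2736, 0.3218, 0.2158, 0.1888], E[r] = 2.4798, γ^t·E[r] = 1.186066, running G = 13.647312
t=8: π = [0.2736, 0.3218, 0.2158, 0.1888], E[r] = 2.4798, γ^t·E[r] = 1.067459, running G = 14.714771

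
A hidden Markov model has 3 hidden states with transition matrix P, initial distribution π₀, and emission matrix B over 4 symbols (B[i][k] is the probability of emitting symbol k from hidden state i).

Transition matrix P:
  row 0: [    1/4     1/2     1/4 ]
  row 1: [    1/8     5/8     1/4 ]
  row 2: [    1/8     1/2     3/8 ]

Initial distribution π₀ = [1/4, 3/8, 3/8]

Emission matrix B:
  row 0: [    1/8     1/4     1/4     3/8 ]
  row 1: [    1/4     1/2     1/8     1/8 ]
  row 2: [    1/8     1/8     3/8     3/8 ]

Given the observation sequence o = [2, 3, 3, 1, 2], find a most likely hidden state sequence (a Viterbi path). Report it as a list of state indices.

path = [2, 2, 2, 1, 2]

t=0: δ = [6.250e-02, 4.688e-02, 1.406e-01]  (obs o_0=2)
t=1: δ = [6.592e-03, 8.789e-03, 1.978e-02]  ψ = [2, 2, 2]  (obs o_1=3)
t=2: δ = [9.270e-04, 1.236e-03, 2.781e-03]  ψ = [2, 2, 2]  (obs o_2=3)
t=3: δ = [8.690e-05, 6.952e-04, 1.304e-04]  ψ = [2, 2, 2]  (obs o_3=1)
t=4: δ = [2.173e-05, 5.431e-05, 6.518e-05]  ψ = [1, 1, 1]  (obs o_4=2)
backtrack: best end state = 2; path = [2, 2, 2, 1, 2]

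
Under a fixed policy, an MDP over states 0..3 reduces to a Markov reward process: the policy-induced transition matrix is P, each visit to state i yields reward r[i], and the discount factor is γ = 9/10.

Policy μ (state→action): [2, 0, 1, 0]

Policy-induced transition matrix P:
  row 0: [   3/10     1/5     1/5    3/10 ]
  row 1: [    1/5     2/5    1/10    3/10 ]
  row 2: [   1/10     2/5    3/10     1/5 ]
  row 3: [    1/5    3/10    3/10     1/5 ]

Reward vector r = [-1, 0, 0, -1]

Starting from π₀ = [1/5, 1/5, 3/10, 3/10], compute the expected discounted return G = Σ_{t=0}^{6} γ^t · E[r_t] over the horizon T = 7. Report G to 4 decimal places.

G = -2.3816

t=0: π = [0.2000, 0.2000, 0.3000, 0.3000], E[r] = -0.5000, γ^t·E[r] = -0.500000, running G = -0.500000
t=1: π = [0.1900, 0.3300, 0.2400, 0.2400], E[r] = -0.4300, γ^t·E[r] = -0.387000, running G = -0.887000
t=2: π = [0.1950, 0.3380, 0.2150, 0.2520], E[r] = -0.4470, γ^t·E[r] = -0.362070, running G = -1.249070
t=3: π = [0.1980, 0.3358, 0.2129, 0.2533], E[r] = -0.4513, γ^t·E[r] = -0.328998, running G = -1.578068
t=4: π = [0.1985, 0.3351, 0.2130, 0.2534], E[r] = -0.4519, γ^t·E[r] = -0.296485, running G = -1.874553
t=5: π = [0.1985, 0.3350, 0.2131, 0.2534], E[r] = -0.4519, γ^t·E[r] = -0.266845, running G = -2.141398
t=6: π = [0.1985, 0.3350, 0.2132, 0.2534], E[r] = -0.4519, γ^t·E[r] = -0.240154, running G = -2.381552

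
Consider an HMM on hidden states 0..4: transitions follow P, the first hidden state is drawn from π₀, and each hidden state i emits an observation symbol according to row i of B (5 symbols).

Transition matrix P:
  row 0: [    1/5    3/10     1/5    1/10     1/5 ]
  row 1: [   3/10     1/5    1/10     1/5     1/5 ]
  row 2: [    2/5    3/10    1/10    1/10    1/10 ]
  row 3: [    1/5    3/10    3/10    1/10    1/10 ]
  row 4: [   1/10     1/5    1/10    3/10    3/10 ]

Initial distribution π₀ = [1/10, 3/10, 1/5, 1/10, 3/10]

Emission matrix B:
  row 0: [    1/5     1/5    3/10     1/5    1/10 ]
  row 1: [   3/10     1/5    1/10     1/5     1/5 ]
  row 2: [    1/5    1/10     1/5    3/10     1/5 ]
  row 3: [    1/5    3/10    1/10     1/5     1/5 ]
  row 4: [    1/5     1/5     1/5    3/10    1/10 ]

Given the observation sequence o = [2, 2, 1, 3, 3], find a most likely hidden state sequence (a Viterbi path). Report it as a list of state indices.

t=0: δ = [3.000e-02, 3.000e-02, 4.000e-02, 1.000e-02, 6.000e-02]  (obs o_0=2)
t=1: δ = [4.800e-03, 1.200e-03, 1.200e-03, 1.800e-03, 3.600e-03]  ψ = [2, 2, 0, 4, 4]  (obs o_1=2)
t=2: δ = [1.920e-04, 2.880e-04, 9.600e-05, 3.240e-04, 2.160e-04]  ψ = [0, 0, 0, 4, 4]  (obs o_2=1)
t=3: δ = [1.728e-05, 1.944e-05, 2.916e-05, 1.296e-05, 1.944e-05]  ψ = [1, 3, 3, 4, 4]  (obs o_3=3)
t=4: δ = [2.333e-06, 1.750e-06, 1.166e-06, 1.166e-06, 1.750e-06]  ψ = [2, 2, 3, 4, 4]  (obs o_4=3)
backtrack: best end state = 0; path = [4, 4, 3, 2, 0]

path = [4, 4, 3, 2, 0]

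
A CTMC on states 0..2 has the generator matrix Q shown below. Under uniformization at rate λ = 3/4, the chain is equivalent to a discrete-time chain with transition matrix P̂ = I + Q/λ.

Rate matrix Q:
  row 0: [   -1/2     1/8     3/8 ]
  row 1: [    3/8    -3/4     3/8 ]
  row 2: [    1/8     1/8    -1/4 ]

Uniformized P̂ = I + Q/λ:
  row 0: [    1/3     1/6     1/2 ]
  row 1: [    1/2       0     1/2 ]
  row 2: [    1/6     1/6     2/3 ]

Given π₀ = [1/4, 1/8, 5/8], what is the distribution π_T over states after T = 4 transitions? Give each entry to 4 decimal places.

π = [0.2571, 0.1428, 0.6000]

t=0: π = [0.2500, 0.1250, 0.6250]
t=1: π = [0.2500, 0.1458, 0.6042]
t=2: π = [0.2569, 0.1424, 0.6007]
t=3: π = [0.2569, 0.1429, 0.6001]
t=4: π = [0.2571, 0.1428, 0.6000]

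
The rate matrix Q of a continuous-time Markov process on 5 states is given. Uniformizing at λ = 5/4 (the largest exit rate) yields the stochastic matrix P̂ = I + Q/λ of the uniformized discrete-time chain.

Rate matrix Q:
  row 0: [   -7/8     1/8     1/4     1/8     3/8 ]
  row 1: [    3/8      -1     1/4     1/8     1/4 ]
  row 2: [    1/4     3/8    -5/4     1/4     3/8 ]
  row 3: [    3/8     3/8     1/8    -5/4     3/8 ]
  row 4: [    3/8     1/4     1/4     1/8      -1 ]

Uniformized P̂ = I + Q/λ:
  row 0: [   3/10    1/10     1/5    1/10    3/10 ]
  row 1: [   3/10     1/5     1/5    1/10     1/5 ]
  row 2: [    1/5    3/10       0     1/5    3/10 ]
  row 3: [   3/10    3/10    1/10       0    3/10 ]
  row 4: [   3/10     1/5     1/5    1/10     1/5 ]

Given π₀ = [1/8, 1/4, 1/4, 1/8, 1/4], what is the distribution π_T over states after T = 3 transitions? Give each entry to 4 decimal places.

t=0: π = [0.1250, 0.2500, 0.2500, 0.1250, 0.2500]
t=1: π = [0.2750, 0.2250, 0.1375, 0.1125, 0.2500]
t=2: π = [0.2863, 0.1975, 0.1613, 0.1025, 0.2525]
t=3: π = [0.2839, 0.1978, 0.1575, 0.1059, 0.2550]

π = [0.2839, 0.1978, 0.1575, 0.1059, 0.2550]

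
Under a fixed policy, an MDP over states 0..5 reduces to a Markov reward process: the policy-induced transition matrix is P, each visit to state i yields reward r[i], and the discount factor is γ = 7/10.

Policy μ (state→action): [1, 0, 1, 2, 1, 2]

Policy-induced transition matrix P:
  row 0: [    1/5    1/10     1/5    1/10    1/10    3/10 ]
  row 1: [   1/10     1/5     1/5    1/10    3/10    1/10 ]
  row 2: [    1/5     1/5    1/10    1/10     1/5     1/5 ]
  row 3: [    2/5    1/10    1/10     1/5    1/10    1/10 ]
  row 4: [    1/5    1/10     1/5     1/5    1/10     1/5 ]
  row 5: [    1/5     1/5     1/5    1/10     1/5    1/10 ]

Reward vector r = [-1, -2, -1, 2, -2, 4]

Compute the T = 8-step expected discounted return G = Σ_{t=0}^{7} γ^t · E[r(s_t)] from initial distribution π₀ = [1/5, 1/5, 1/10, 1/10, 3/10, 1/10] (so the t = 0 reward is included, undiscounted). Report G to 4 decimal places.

t=0: π = [0.2000, 0.2000, 0.1000, 0.1000, 0.3000, 0.1000], E[r] = -0.7000, γ^t·E[r] = -0.700000, running G = -0.700000
t=1: π = [0.2000, 0.1400, 0.1800, 0.1400, 0.1600, 0.1800], E[r] = 0.0200, γ^t·E[r] = 0.014000, running G = -0.686000
t=2: π = [0.2140, 0.1500, 0.1680, 0.1300, 0.1640, 0.1740], E[r] = -0.0540, γ^t·E[r] = -0.026460, running G = -0.712460
t=3: π = [0.2110, 0.1492, 0.1702, 0.1294, 0.1642, 0.1760], E[r] = -0.0452, γ^t·E[r] = -0.015504, running G = -0.727964
t=4: π = [0.2110, 0.1495, 0.1700, 0.1294, 0.1645, 0.1756], E[r] = -0.0477, γ^t·E[r] = -0.011458, running G = -0.739421
t=5: π = [0.2109, 0.1495, 0.1701, 0.1294, 0.1645, 0.1756], E[r] = -0.0476, γ^t·E[r] = -0.008007, running G = -0.747428
t=6: π = [0.2109, 0.1495, 0.1701, 0.1294, 0.1645, 0.1756], E[r] = -0.0477, γ^t·E[r] = -0.005606, running G = -0.753035
t=7: π = [0.2109, 0.1495, 0.1701, 0.1294, 0.1645, 0.1756], E[r] = -0.0476, γ^t·E[r] = -0.003924, running G = -0.756959

G = -0.7570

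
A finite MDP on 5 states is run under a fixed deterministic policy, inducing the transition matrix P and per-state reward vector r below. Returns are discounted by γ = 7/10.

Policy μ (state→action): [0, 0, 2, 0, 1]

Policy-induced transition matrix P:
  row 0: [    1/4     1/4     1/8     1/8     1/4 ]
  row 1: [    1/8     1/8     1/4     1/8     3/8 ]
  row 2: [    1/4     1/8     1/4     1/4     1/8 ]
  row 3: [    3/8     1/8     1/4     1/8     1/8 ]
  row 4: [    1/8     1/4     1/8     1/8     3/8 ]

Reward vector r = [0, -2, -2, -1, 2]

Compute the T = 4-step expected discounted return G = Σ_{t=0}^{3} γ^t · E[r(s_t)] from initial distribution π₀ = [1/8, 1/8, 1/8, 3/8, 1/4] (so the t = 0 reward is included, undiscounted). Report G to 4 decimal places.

G = -0.9867

t=0: π = [0.1250, 0.1250, 0.1250, 0.3750, 0.2500], E[r] = -0.3750, γ^t·E[r] = -0.375000, running G = -0.375000
t=1: π = [0.2500, 0.1719, 0.2031, 0.1406, 0.2344], E[r] = -0.4219, γ^t·E[r] = -0.295313, running G = -0.670313
t=2: π = [0.2168, 0.1855, 0.1895, 0.1504, 0.2578], E[r] = -0.3848, γ^t·E[r] = -0.188535, running G = -0.858848
t=3: π = [0.2134, 0.1843, 0.1907, 0.1487, 0.2629], E[r] = -0.3728, γ^t·E[r] = -0.127871, running G = -0.986719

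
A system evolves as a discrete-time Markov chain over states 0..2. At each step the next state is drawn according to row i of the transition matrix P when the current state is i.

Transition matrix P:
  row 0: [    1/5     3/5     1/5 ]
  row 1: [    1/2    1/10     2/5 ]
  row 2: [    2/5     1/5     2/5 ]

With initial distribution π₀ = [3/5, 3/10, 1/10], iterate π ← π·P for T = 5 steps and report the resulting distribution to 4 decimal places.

π = [0.3585, 0.3139, 0.3276]

t=0: π = [0.6000, 0.3000, 0.1000]
t=1: π = [0.3100, 0.4100, 0.2800]
t=2: π = [0.3790, 0.2830, 0.3380]
t=3: π = [0.3525, 0.3233, 0.3242]
t=4: π = [0.3618, 0.3087, 0.3295]
t=5: π = [0.3585, 0.3139, 0.3276]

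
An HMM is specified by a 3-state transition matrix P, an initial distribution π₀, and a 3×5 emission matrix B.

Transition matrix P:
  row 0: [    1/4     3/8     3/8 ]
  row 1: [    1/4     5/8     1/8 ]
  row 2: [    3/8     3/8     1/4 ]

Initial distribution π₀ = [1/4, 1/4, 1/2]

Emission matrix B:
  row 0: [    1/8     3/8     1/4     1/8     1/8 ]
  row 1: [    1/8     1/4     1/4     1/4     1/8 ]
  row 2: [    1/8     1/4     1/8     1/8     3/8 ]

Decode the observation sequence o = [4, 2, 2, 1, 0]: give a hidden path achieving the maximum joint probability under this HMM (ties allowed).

path = [2, 1, 1, 1, 1]

t=0: δ = [3.125e-02, 3.125e-02, 1.875e-01]  (obs o_0=4)
t=1: δ = [1.758e-02, 1.758e-02, 5.859e-03]  ψ = [2, 2, 2]  (obs o_1=2)
t=2: δ = [1.099e-03, 2.747e-03, 8.240e-04]  ψ = [0, 1, 0]  (obs o_2=2)
t=3: δ = [2.575e-04, 4.292e-04, 1.030e-04]  ψ = [1, 1, 0]  (obs o_3=1)
t=4: δ = [1.341e-05, 3.353e-05, 1.207e-05]  ψ = [1, 1, 0]  (obs o_4=0)
backtrack: best end state = 1; path = [2, 1, 1, 1, 1]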